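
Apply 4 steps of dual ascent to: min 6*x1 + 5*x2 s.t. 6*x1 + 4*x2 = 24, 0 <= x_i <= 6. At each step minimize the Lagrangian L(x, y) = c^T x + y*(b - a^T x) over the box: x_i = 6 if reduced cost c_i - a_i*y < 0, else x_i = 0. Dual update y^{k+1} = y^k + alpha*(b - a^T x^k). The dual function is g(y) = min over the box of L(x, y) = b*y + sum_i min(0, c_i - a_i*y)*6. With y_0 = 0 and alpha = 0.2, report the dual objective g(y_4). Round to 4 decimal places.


Dual ascent for LP: min 6*x1 + 5*x2, 6*x1 + 4*x2 = 24, 0 <= x_i <= 6
Step 1: y^k = 0.0, reduced costs: (6.0, 5.0)
  x^k = (0.0, 0.0), subgradient = b - a^T x = 24.0
  y^{k+1} = 0.0 + 0.2*24.0 = 4.8
Step 2: y^k = 4.8, reduced costs: (-22.8, -14.2)
  x^k = (6.0, 6.0), subgradient = b - a^T x = -36.0
  y^{k+1} = 4.8 + 0.2*-36.0 = -2.4
Step 3: y^k = -2.4, reduced costs: (20.4, 14.6)
  x^k = (0.0, 0.0), subgradient = b - a^T x = 24.0
  y^{k+1} = -2.4 + 0.2*24.0 = 2.4
Step 4: y^k = 2.4, reduced costs: (-8.4, -4.6)
  x^k = (6.0, 6.0), subgradient = b - a^T x = -36.0
  y^{k+1} = 2.4 + 0.2*-36.0 = -4.8
Dual objective at y_4 = -4.8: reduced costs (34.8, 24.2), box minimizer x = (0.0, 0.0)
g(y_4) = b*y + (c1 - a1*y)*x1 + (c2 - a2*y)*x2 = 24*(-4.8) + 34.8*0.0 + 24.2*0.0 = -115.2 + 0.0 + 0.0 = -115.2


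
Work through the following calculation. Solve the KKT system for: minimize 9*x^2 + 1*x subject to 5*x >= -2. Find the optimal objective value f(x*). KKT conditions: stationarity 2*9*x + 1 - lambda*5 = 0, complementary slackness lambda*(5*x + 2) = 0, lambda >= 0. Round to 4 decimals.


Step 1: Try lambda = 0 (constraint inactive).
Stationarity: 2*9*x + 1 = 0
x* = -1/(2*9) = -1/18 = -0.0556 (rounded; the exact value -1/18 is used below)
Check constraint: 5*-0.0556 = -0.278 >= -2 -- satisfied.
Step 2: Compute optimal value.
f(x*) = 9*(-1/18)^2 + 1*(-1/18) = -0.0278


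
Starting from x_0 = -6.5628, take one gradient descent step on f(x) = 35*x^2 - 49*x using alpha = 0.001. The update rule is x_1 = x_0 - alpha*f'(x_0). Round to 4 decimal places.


We compute the gradient at x_0 and apply the update.
f'(x) = 70*x - 49
f'(-6.5628) = 70*-6.5628 - 49 = -508.396
x_1 = -6.5628 - 0.001*-508.396 = -6.0544


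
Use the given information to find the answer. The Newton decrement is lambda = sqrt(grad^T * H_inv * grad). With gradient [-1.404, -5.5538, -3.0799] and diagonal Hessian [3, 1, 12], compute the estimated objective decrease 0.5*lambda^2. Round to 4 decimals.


Step 1: H is diagonal, so H^(-1) * g = [-0.468, -5.5538, -0.2567].
Step 2: g^T H^(-1) g = sum_i g_i^2 / H_ii
  = (-1.404)^2/3 + (-5.5538)^2/1 + (-3.0799)^2/12
  = 0.6571 + 30.8447 + 0.7905 = 32.2922
Step 3: Objective decrease = 0.5 * g^T H^(-1) g = 16.1461


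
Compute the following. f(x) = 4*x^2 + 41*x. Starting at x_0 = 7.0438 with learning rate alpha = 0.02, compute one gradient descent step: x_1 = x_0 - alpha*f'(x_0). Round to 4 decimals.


We compute the gradient at x_0 and apply the update.
f'(x) = 8*x + 41
f'(7.0438) = 8*7.0438 + 41 = 97.3504
x_1 = 7.0438 - 0.02*97.3504 = 5.0968


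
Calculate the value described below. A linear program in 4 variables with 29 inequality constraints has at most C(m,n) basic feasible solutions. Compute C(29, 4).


Each vertex corresponds to some choice of n active constraints out of m, so the number of vertices is at most C(m, n) = m! / (n!(m-n)!).
m = 29, n = 4
Numerator: 29 * 28 * 27 * 26
Denominator: 4! = 24
C(29, 4) = 23751


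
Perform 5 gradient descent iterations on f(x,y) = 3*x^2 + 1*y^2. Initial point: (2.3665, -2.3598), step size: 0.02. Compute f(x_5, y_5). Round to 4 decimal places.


Gradient descent on f(x,y) = 3*x^2 + 1*y^2.
Starting point: (2.3665, -2.3598), alpha = 0.02
Step 1: grad_x = 2*3*2.3665 = 14.199, grad_y = 2*1*-2.3598 = -4.7196
  x_1 = 2.3665 - 0.02*14.199 = 2.0825
  y_1 = -2.3598 - 0.02*-4.7196 = -2.2654
Step 2: grad_x = 2*3*2.0825 = 12.4951, grad_y = 2*1*-2.2654 = -4.5308
  x_2 = 2.0825 - 0.02*12.4951 = 1.8326
  y_2 = -2.2654 - 0.02*-4.5308 = -2.1748
Step 3: grad_x = 2*3*1.8326 = 10.9957, grad_y = 2*1*-2.1748 = -4.3496
  x_3 = 1.8326 - 0.02*10.9957 = 1.6127
  y_3 = -2.1748 - 0.02*-4.3496 = -2.0878
Step 4: grad_x = 2*3*1.6127 = 9.6762, grad_y = 2*1*-2.0878 = -4.1756
  x_4 = 1.6127 - 0.02*9.6762 = 1.4192
  y_4 = -2.0878 - 0.02*-4.1756 = -2.0043
Step 5: grad_x = 2*3*1.4192 = 8.5151, grad_y = 2*1*-2.0043 = -4.0086
  x_5 = 1.4192 - 0.02*8.5151 = 1.2489
  y_5 = -2.0043 - 0.02*-4.0086 = -1.9241
f(1.2489, -1.9241) = 3*1.2489^2 + 1*(-1.9241)^2 = 8.3813


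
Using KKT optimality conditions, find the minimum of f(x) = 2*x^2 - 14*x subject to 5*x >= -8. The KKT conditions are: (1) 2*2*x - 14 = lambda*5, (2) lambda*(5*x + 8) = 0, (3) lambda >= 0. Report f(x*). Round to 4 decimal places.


Step 1: Try lambda = 0 (constraint inactive).
Stationarity: 2*2*x - 14 = 0
x* = 14/(2*2) = 3.5
Check constraint: 5*3.5 = 17.5 >= -8 -- satisfied.
Step 2: Compute optimal value.
f(x*) = 2*3.5^2 - 14*3.5 = -24.5


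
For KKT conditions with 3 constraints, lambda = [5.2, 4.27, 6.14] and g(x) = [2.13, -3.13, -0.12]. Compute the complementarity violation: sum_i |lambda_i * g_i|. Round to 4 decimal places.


KKT complementary slackness check:
lambda_1 * g_1 = 5.2 * 2.13 = 11.076
lambda_2 * g_2 = 4.27 * -3.13 = -13.3651
lambda_3 * g_3 = 6.14 * -0.12 = -0.7368
Total violation = 11.076 + 13.3651 + 0.7368 = 25.1779


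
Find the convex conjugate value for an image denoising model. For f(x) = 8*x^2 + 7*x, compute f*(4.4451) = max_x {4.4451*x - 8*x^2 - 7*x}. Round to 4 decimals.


f*(y) = sup_x {y*x - a*x^2 - b*x} = sup_x {(y-b)*x - a*x^2}
FOC: (y - b) - 2a*x = 0 => x* = (y - b)/(2a)
x* = (4.4451 - 7)/(2*8) = -0.1597
f*(4.4451) = (y-b)^2/(4a) = (4.4451 - 7)^2/(4*8)
= 6.5275/32 = 0.204


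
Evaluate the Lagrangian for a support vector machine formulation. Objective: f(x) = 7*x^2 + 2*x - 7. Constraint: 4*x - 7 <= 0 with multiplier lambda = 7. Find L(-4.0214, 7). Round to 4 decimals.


Step 1: Evaluate f(x).
f(-4.0214) = 7*(-4.0214)^2 + 2*(-4.0214) - 7 = 98.1588
Step 2: Evaluate g(x).
g(-4.0214) = 4*-4.0214 - 7 = -23.0856
Step 3: Compute Lagrangian.
L = 98.1588 + 7*-23.0856 = -63.4404


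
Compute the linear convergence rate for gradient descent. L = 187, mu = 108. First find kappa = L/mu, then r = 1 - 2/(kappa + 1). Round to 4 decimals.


Step 1: Compute the condition number.
kappa = L/mu = 187/108 = 1.7315
Step 2: Compute the convergence rate.
r = 1 - 2/(kappa + 1) = 1 - 2*mu/(L + mu) = (L - mu)/(L + mu) = 79/295 = 0.2678


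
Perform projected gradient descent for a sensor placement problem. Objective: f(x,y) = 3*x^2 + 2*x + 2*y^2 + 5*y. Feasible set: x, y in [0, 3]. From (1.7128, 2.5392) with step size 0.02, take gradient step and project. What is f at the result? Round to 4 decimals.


Step 1: Compute gradient at (1.7128, 2.5392).
grad_x = 2*3*1.7128 + 2 = 12.2768
grad_y = 2*2*2.5392 + 5 = 15.1568
Step 2: Gradient step.
x_raw = 1.7128 - 0.02*12.2768 = 1.4673
y_raw = 2.5392 - 0.02*15.1568 = 2.2361
Step 3: Project onto [0, 3].
x_proj = clip(1.4673) = 1.4673
y_proj = clip(2.2361) = 2.2361
Step 4: Evaluate f.
f(1.4673, 2.2361) = 30.5734


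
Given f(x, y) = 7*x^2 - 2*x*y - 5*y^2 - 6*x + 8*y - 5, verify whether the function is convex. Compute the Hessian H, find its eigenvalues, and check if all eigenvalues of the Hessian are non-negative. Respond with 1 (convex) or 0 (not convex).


The Hessian of f(x,y) = 7*x^2 - 2*x*y - 5*y^2 - 6*x + 8*y - 5 is:
H = [[14, -2], [-2, -10]]
Trace = 14 - 10 = 4
Determinant = 14*-10 - (-2)^2 = -144
Discriminant = (4)^2 - 4*-144 = 592.0
Eigenvalues: lambda_1 = -10.1655, lambda_2 = 14.1655
The function is not convex.

0


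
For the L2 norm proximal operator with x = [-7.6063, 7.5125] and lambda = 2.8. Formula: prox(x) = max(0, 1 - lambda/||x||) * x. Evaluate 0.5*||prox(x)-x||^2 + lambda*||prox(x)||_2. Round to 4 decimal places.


Step 1: Compute ||x||.
||x|| = 10.6908
Step 2: Compute scaling factor.
scale = max(0, 1 - 2.8/10.6908) = 0.7381
Step 3: prox(x) = [-5.6142, 5.5449]
||prox(x)|| = 7.8908
Step 4: Proximal objective.
0.5*||prox-x||^2 = 3.92
lambda*||prox|| = 22.0942
Total = 26.0143


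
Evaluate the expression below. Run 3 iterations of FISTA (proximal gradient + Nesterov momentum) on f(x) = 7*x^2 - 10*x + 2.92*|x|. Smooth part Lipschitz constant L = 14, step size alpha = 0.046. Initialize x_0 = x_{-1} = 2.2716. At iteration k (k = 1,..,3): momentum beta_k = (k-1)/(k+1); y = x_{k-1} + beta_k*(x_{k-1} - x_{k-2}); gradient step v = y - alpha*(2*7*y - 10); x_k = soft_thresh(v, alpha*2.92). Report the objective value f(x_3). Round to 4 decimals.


FISTA on f(x) = 7*x^2 - 10*x + 2.92*|x|
L = 14, alpha = 0.046
Iteration 1: beta = 0.0, y = 2.2716 + 0.0*(2.2716 - 2.2716) = 2.2716
  grad(y) = 21.8024, v = y - alpha*grad = 1.2687
  prox(v) = soft_thresh(1.2687, 0.1343) = 1.1344
Iteration 2: beta = 0.3333, y = 1.1344 + 0.3333*(1.1344 - 2.2716) = 0.7553
  grad(y) = 0.5741, v = y - alpha*grad = 0.7289
  prox(v) = soft_thresh(0.7289, 0.1343) = 0.5946
Iteration 3: beta = 0.5, y = 0.5946 + 0.5*(0.5946 - 1.1344) = 0.3247
  grad(y) = -5.4547, v = y - alpha*grad = 0.5756
  prox(v) = soft_thresh(0.5756, 0.1343) = 0.4413
f(x_3) = 7*0.4413^2 - 10*0.4413 + 2.92*|0.4413| = -1.7611


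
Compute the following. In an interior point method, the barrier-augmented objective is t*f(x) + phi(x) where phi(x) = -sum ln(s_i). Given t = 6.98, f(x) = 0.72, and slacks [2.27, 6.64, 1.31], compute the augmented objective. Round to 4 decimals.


Step 1: Compute log-barrier.
ln values: [0.8198, 1.8931, 0.27]
phi = -(0.8198 + 1.8931 + 0.27) = -2.9829
Step 2: Compute augmented objective.
t*f(x) = 6.98*0.72 = 5.0256
Total = 5.0256 - 2.9829 = 2.0427


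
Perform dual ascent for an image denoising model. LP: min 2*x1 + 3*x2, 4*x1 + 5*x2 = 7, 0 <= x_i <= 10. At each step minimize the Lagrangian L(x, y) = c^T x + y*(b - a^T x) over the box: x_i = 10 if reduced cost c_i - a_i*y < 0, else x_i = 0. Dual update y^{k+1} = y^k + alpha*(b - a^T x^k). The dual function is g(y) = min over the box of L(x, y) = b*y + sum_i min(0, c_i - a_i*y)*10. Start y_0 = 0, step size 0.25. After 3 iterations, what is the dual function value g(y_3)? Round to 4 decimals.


Dual ascent for LP: min 2*x1 + 3*x2, 4*x1 + 5*x2 = 7, 0 <= x_i <= 10
Step 1: y^k = 0.0, reduced costs: (2.0, 3.0)
  x^k = (0.0, 0.0), subgradient = b - a^T x = 7.0
  y^{k+1} = 0.0 + 0.25*7.0 = 1.75
Step 2: y^k = 1.75, reduced costs: (-5.0, -5.75)
  x^k = (10.0, 10.0), subgradient = b - a^T x = -83.0
  y^{k+1} = 1.75 + 0.25*-83.0 = -19.0
Step 3: y^k = -19.0, reduced costs: (78.0, 98.0)
  x^k = (0.0, 0.0), subgradient = b - a^T x = 7.0
  y^{k+1} = -19.0 + 0.25*7.0 = -17.25
Dual objective at y_3 = -17.25: reduced costs (71.0, 89.25), box minimizer x = (0.0, 0.0)
g(y_3) = b*y + (c1 - a1*y)*x1 + (c2 - a2*y)*x2 = 7*(-17.25) + 71.0*0.0 + 89.25*0.0 = -120.75 + 0.0 + 0.0 = -120.75


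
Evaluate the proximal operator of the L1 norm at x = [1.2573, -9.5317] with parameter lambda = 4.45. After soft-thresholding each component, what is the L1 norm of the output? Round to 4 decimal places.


Soft-thresholding with lambda = 4.45:
prox(1.2573) = sign(1.2573)*max(|1.2573| - 4.45, 0) = 0.0
prox(-9.5317) = sign(-9.5317)*max(|-9.5317| - 4.45, 0) = -5.0817
prox(x) = [0.0, -5.0817]
||prox(x)||_1 = 0.0 + 5.0817 = 5.0817


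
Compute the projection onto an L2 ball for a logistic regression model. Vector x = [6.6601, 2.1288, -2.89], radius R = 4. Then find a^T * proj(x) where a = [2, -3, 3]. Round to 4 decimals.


Step 1: Compute ||x|| (intermediates to 6 decimals).
||x|| = sqrt(6.6601^2 + 2.1288^2 + (-2.89)^2) = 7.565766
Step 2: Project.
Since ||x|| > R, scale = R/||x|| = 4/7.565766 = 0.528697, proj(x) = scale * x
proj(x) = [3.521175, 1.12549, -1.527934]
Step 3: Dot product.
a^T * proj(x) = 2*3.521175 - 3*1.12549 + 3*(-1.527934) = -0.9179


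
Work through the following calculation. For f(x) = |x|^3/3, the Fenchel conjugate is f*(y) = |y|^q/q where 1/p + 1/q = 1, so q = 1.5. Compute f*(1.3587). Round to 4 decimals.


The conjugate exponent q satisfies 1/p + 1/q = 1.
p = 3, so q = 3/(3 - 1) = 1.5
|y|^q = 1.3587^1.5 = 1.5837
f*(1.3587) = 1.5837 / 1.5 = 1.0558


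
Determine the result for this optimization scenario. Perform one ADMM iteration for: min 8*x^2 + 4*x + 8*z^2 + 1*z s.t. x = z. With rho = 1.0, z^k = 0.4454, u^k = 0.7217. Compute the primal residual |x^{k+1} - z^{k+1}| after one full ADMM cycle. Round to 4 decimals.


ADMM iteration with rho = 1.0, z^k = 0.4454, u^k = 0.7217
Step 1: x-update.
Minimize 8*x^2 + 4*x + (1.0/2)*(x - 0.4454 + 0.7217)^2
FOC: (2*8 + 1.0)*x = -4 + 1.0*(0.4454 - 0.7217)
x^{k+1} = -0.2515
Step 2: z-update.
Minimize 8*z^2 + 1*z + (1.0/2)*(-0.2515 - z + 0.7217)^2
FOC: (2*8 + 1.0)*z = -1 + 1.0*(-0.2515 + 0.7217)
z^{k+1} = -0.0312
Step 3: u-update.
u^{k+1} = 0.7217 - 0.2515 + 0.0312 = 0.5013
Step 4: Primal residual = |-0.2515 + 0.0312| = 0.2204


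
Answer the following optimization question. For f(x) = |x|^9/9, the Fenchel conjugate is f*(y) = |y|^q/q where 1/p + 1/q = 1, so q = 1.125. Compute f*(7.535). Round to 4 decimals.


The conjugate exponent q satisfies 1/p + 1/q = 1.
p = 9, so q = 9/(9 - 1) = 1.125
|y|^q = 7.535^1.125 = 9.6988
f*(7.535) = 9.6988 / 1.125 = 8.6212


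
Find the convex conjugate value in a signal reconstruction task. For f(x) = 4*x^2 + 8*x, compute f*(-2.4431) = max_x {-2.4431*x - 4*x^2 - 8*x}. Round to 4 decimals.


f*(y) = sup_x {y*x - a*x^2 - b*x} = sup_x {(y-b)*x - a*x^2}
FOC: (y - b) - 2a*x = 0 => x* = (y - b)/(2a)
x* = (-2.4431 - 8)/(2*4) = -1.3054
f*(-2.4431) = (y-b)^2/(4a) = (-2.4431 - 8)^2/(4*4)
= 109.0583/16 = 6.8161


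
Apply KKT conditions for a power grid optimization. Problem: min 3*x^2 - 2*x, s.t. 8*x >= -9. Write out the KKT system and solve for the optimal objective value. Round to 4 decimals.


Step 1: Try lambda = 0 (constraint inactive).
Stationarity: 2*3*x - 2 = 0
x* = 2/(2*3) = 1/3 = 0.3333 (rounded; the exact value 1/3 is used below)
Check constraint: 8*0.3333 = 2.6664 >= -9 -- satisfied.
Step 2: Compute optimal value.
f(x*) = 3*(1/3)^2 - 2*(1/3) = -0.3333


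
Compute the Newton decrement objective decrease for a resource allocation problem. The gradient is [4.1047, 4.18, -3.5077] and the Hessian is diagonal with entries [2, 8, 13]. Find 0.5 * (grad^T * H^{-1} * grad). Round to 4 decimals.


Step 1: H is diagonal, so H^(-1) * g = [2.0524, 0.5225, -0.2698].
Step 2: g^T H^(-1) g = sum_i g_i^2 / H_ii
  = (4.1047)^2/2 + (4.18)^2/8 + (-3.5077)^2/13
  = 8.4243 + 2.1841 + 0.9465 = 11.5548
Step 3: Objective decrease = 0.5 * g^T H^(-1) g = 5.7774


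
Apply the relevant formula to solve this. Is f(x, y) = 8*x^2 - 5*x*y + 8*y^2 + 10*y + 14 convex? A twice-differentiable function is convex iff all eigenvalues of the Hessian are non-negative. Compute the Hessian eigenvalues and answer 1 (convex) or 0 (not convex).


The Hessian of f(x,y) = 8*x^2 - 5*x*y + 8*y^2 + 10*y + 14 is:
H = [[16, -5], [-5, 16]]
Trace = 16 + 16 = 32
Determinant = 16*16 - (-5)^2 = 231
Discriminant = (32)^2 - 4*231 = 100.0
Eigenvalues: lambda_1 = 11.0, lambda_2 = 21.0
The function is convex.

1


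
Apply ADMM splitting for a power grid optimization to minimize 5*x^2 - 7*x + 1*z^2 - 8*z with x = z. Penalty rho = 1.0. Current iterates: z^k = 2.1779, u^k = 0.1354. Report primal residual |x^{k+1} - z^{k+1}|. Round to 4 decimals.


ADMM iteration with rho = 1.0, z^k = 2.1779, u^k = 0.1354
Step 1: x-update.
Minimize 5*x^2 - 7*x + (1.0/2)*(x - 2.1779 + 0.1354)^2
FOC: (2*5 + 1.0)*x = 7 + 1.0*(2.1779 - 0.1354)
x^{k+1} = 0.822
Step 2: z-update.
Minimize 1*z^2 - 8*z + (1.0/2)*(0.822 - z + 0.1354)^2
FOC: (2*1 + 1.0)*z = 8 + 1.0*(0.822 + 0.1354)
z^{k+1} = 2.9858
Step 3: u-update.
u^{k+1} = 0.1354 + 0.822 - 2.9858 = -2.0284
Step 4: Primal residual = |0.822 - 2.9858| = 2.1638


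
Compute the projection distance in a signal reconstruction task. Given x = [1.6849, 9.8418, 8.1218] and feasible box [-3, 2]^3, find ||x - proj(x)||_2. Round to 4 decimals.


Project each component onto [-3, 2].
clip(1.6849) = 1.6849, clip(9.8418) = 2.0, clip(8.1218) = 2.0
Projection = [1.6849, 2.0, 2.0]
Squared diffs: [0.0, 61.4938, 37.4764]
Distance = sqrt(98.9702) = 9.9484


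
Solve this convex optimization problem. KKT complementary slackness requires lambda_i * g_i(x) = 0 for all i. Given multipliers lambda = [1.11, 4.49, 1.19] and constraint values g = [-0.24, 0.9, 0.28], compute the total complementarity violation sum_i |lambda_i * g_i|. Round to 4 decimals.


KKT complementary slackness check:
lambda_1 * g_1 = 1.11 * -0.24 = -0.2664
lambda_2 * g_2 = 4.49 * 0.9 = 4.041
lambda_3 * g_3 = 1.19 * 0.28 = 0.3332
Total violation = 0.2664 + 4.041 + 0.3332 = 4.6406


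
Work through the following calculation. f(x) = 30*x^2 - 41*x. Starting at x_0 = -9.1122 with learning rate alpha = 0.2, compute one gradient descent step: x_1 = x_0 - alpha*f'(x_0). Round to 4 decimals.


We compute the gradient at x_0 and apply the update.
f'(x) = 60*x - 41
f'(-9.1122) = 60*-9.1122 - 41 = -587.732
x_1 = -9.1122 - 0.2*-587.732 = 108.4342


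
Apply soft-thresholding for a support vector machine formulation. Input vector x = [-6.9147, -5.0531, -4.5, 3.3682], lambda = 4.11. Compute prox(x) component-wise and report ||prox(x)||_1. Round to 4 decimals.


Soft-thresholding with lambda = 4.11:
prox(-6.9147) = sign(-6.9147)*max(|-6.9147| - 4.11, 0) = -2.8047
prox(-5.0531) = sign(-5.0531)*max(|-5.0531| - 4.11, 0) = -0.9431
prox(-4.5) = sign(-4.5)*max(|-4.5| - 4.11, 0) = -0.39
prox(3.3682) = sign(3.3682)*max(|3.3682| - 4.11, 0) = 0.0
prox(x) = [-2.8047, -0.9431, -0.39, 0.0]
||prox(x)||_1 = 2.8047 + 0.9431 + 0.39 + 0.0 = 4.1378


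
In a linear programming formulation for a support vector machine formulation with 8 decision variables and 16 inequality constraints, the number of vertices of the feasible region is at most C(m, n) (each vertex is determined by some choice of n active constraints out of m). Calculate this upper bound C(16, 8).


Each vertex corresponds to some choice of n active constraints out of m, so the number of vertices is at most C(m, n) = m! / (n!(m-n)!).
m = 16, n = 8
Numerator: 16 * 15 * 14 * 13 * 12 * 11 * 10 * 9
Denominator: 8! = 40320
C(16, 8) = 12870


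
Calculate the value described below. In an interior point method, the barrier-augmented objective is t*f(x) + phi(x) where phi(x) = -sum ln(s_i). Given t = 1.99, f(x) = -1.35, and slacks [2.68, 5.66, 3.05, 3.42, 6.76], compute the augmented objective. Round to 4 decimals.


Step 1: Compute log-barrier.
ln values: [0.9858, 1.7334, 1.1151, 1.2296, 1.911]
phi = -(0.9858 + 1.7334 + 1.1151 + 1.2296 + 1.911) = -6.975
Step 2: Compute augmented objective.
t*f(x) = 1.99*-1.35 = -2.6865
Total = -2.6865 - 6.975 = -9.6615


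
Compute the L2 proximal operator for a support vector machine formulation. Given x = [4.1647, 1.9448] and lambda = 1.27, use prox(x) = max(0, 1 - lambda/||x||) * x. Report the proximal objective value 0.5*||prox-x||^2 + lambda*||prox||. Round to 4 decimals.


Step 1: Compute ||x||.
||x|| = 4.5964
Step 2: Compute scaling factor.
scale = max(0, 1 - 1.27/4.5964) = 0.7237
Step 3: prox(x) = [3.014, 1.4074]
||prox(x)|| = 3.3264
Step 4: Proximal objective.
0.5*||prox-x||^2 = 0.8065
lambda*||prox|| = 4.2245
Total = 5.031


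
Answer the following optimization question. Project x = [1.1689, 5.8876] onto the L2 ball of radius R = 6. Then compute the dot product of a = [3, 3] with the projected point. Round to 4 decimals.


Step 1: Compute ||x|| (intermediates to 6 decimals).
||x|| = sqrt(1.1689^2 + 5.8876^2) = 6.002513
Step 2: Project.
Since ||x|| > R, scale = R/||x|| = 6/6.002513 = 0.999581, proj(x) = scale * x
proj(x) = [1.16841, 5.885133]
Step 3: Dot product.
a^T * proj(x) = 3*1.16841 + 3*5.885133 = 21.1606


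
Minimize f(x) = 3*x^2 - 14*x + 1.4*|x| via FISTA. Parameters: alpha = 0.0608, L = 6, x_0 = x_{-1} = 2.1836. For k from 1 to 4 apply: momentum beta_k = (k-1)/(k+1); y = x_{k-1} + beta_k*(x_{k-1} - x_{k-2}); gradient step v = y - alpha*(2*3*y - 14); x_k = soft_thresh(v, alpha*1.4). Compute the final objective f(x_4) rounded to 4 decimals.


FISTA on f(x) = 3*x^2 - 14*x + 1.4*|x|
L = 6, alpha = 0.0608
Iteration 1: beta = 0.0, y = 2.1836 + 0.0*(2.1836 - 2.1836) = 2.1836
  grad(y) = -0.8984, v = y - alpha*grad = 2.2382
  prox(v) = soft_thresh(2.2382, 0.0851) = 2.1531
Iteration 2: beta = 0.3333, y = 2.1531 + 0.3333*(2.1531 - 2.1836) = 2.1429
  grad(y) = -1.1424, v = y - alpha*grad = 2.2124
  prox(v) = soft_thresh(2.2124, 0.0851) = 2.1273
Iteration 3: beta = 0.5, y = 2.1273 + 0.5*(2.1273 - 2.1531) = 2.1144
  grad(y) = -1.3138, v = y - alpha*grad = 2.1942
  prox(v) = soft_thresh(2.1942, 0.0851) = 2.1091
Iteration 4: beta = 0.6, y = 2.1091 + 0.6*(2.1091 - 2.1273) = 2.0982
  grad(y) = -1.4106, v = y - alpha*grad = 2.184
  prox(v) = soft_thresh(2.184, 0.0851) = 2.0989
f(x_4) = 3*2.0989^2 - 14*2.0989 + 1.4*|2.0989| = -13.23


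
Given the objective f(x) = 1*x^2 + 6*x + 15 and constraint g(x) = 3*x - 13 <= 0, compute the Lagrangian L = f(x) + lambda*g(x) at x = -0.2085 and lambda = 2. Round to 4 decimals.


Step 1: Evaluate f(x).
f(-0.2085) = 1*(-0.2085)^2 + 6*(-0.2085) + 15 = 13.7925
Step 2: Evaluate g(x).
g(-0.2085) = 3*-0.2085 - 13 = -13.6255
Step 3: Compute Lagrangian.
L = 13.7925 + 2*-13.6255 = -13.4585


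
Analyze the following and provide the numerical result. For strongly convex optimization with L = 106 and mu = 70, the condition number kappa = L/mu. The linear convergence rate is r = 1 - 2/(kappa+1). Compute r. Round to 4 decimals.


Step 1: Compute the condition number.
kappa = L/mu = 106/70 = 1.5143
Step 2: Compute the convergence rate.
r = 1 - 2/(kappa + 1) = 1 - 2*mu/(L + mu) = (L - mu)/(L + mu) = 36/176 = 0.2045


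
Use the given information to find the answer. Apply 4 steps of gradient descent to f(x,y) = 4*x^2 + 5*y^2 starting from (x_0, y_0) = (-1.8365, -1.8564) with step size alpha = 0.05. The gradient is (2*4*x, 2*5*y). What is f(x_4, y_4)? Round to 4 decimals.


Gradient descent on f(x,y) = 4*x^2 + 5*y^2.
Starting point: (-1.8365, -1.8564), alpha = 0.05
Step 1: grad_x = 2*4*-1.8365 = -14.692, grad_y = 2*5*-1.8564 = -18.564
  x_1 = -1.8365 - 0.05*-14.692 = -1.1019
  y_1 = -1.8564 - 0.05*-18.564 = -0.9282
Step 2: grad_x = 2*4*-1.1019 = -8.8152, grad_y = 2*5*-0.9282 = -9.282
  x_2 = -1.1019 - 0.05*-8.8152 = -0.6611
  y_2 = -0.9282 - 0.05*-9.282 = -0.4641
Step 3: grad_x = 2*4*-0.6611 = -5.2891, grad_y = 2*5*-0.4641 = -4.641
  x_3 = -0.6611 - 0.05*-5.2891 = -0.3967
  y_3 = -0.4641 - 0.05*-4.641 = -0.2321
Step 4: grad_x = 2*4*-0.3967 = -3.1735, grad_y = 2*5*-0.2321 = -2.3205
  x_4 = -0.3967 - 0.05*-3.1735 = -0.238
  y_4 = -0.2321 - 0.05*-2.3205 = -0.116
f(-0.238, -0.116) = 4*(-0.238)^2 + 5*(-0.116)^2 = 0.2939


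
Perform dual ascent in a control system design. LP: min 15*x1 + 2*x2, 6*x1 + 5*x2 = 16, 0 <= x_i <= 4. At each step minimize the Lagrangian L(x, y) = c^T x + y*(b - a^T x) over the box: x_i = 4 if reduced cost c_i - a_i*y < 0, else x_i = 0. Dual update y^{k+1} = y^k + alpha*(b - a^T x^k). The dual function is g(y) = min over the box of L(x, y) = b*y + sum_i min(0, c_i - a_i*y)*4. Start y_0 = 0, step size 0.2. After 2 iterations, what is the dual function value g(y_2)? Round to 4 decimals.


Dual ascent for LP: min 15*x1 + 2*x2, 6*x1 + 5*x2 = 16, 0 <= x_i <= 4
Step 1: y^k = 0.0, reduced costs: (15.0, 2.0)
  x^k = (0.0, 0.0), subgradient = b - a^T x = 16.0
  y^{k+1} = 0.0 + 0.2*16.0 = 3.2
Step 2: y^k = 3.2, reduced costs: (-4.2, -14.0)
  x^k = (4.0, 4.0), subgradient = b - a^T x = -28.0
  y^{k+1} = 3.2 + 0.2*-28.0 = -2.4
Dual objective at y_2 = -2.4: reduced costs (29.4, 14.0), box minimizer x = (0.0, 0.0)
g(y_2) = b*y + (c1 - a1*y)*x1 + (c2 - a2*y)*x2 = 16*(-2.4) + 29.4*0.0 + 14.0*0.0 = -38.4 + 0.0 + 0.0 = -38.4


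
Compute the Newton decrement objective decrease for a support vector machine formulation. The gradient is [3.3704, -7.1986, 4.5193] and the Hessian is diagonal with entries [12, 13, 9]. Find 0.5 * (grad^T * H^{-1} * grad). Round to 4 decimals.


Step 1: H is diagonal, so H^(-1) * g = [0.2809, -0.5537, 0.5021].
Step 2: g^T H^(-1) g = sum_i g_i^2 / H_ii
  = (3.3704)^2/12 + (-7.1986)^2/13 + (4.5193)^2/9
  = 0.9466 + 3.9861 + 2.2693 = 7.2021
Step 3: Objective decrease = 0.5 * g^T H^(-1) g = 3.6011


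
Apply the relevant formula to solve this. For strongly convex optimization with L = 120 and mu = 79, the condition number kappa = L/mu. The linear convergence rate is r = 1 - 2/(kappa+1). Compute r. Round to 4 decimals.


Step 1: Compute the condition number.
kappa = L/mu = 120/79 = 1.519
Step 2: Compute the convergence rate.
r = 1 - 2/(kappa + 1) = 1 - 2*mu/(L + mu) = (L - mu)/(L + mu) = 41/199 = 0.206


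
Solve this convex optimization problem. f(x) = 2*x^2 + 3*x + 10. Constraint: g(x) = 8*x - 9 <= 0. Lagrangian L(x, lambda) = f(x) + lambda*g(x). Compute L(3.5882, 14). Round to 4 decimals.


Step 1: Evaluate f(x).
f(3.5882) = 2*3.5882^2 + 3*3.5882 + 10 = 46.515
Step 2: Evaluate g(x).
g(3.5882) = 8*3.5882 - 9 = 19.7056
Step 3: Compute Lagrangian.
L = 46.515 + 14*19.7056 = 322.3934


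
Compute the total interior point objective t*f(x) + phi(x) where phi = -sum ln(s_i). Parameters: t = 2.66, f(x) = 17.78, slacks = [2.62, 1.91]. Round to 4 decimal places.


Step 1: Compute log-barrier.
ln values: [0.9632, 0.6471]
phi = -(0.9632 + 0.6471) = -1.6103
Step 2: Compute augmented objective.
t*f(x) = 2.66*17.78 = 47.2948
Total = 47.2948 - 1.6103 = 45.6845


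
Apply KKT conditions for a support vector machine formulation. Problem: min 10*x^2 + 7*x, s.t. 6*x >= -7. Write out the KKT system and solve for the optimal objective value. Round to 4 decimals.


Step 1: Try lambda = 0 (constraint inactive).
Stationarity: 2*10*x + 7 = 0
x* = -7/(2*10) = -0.35
Check constraint: 6*-0.35 = -2.1 >= -7 -- satisfied.
Step 2: Compute optimal value.
f(x*) = 10*(-0.35)^2 + 7*(-0.35) = -1.225


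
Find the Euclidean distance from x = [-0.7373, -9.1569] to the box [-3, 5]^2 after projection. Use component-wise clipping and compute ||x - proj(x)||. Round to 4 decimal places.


Project each component onto [-3, 5].
clip(-0.7373) = -0.7373, clip(-9.1569) = -3.0
Projection = [-0.7373, -3.0]
Squared diffs: [0.0, 37.9074]
Distance = sqrt(37.9074) = 6.1569


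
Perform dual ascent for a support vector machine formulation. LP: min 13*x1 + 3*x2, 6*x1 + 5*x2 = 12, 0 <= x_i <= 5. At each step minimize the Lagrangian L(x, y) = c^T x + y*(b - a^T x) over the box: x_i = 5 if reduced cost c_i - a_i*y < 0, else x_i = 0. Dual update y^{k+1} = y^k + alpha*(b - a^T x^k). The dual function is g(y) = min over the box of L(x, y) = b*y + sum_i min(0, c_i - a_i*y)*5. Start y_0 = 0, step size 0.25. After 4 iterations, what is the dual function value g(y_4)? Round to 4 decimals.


Dual ascent for LP: min 13*x1 + 3*x2, 6*x1 + 5*x2 = 12, 0 <= x_i <= 5
Step 1: y^k = 0.0, reduced costs: (13.0, 3.0)
  x^k = (0.0, 0.0), subgradient = b - a^T x = 12.0
  y^{k+1} = 0.0 + 0.25*12.0 = 3.0
Step 2: y^k = 3.0, reduced costs: (-5.0, -12.0)
  x^k = (5.0, 5.0), subgradient = b - a^T x = -43.0
  y^{k+1} = 3.0 + 0.25*-43.0 = -7.75
Step 3: y^k = -7.75, reduced costs: (59.5, 41.75)
  x^k = (0.0, 0.0), subgradient = b - a^T x = 12.0
  y^{k+1} = -7.75 + 0.25*12.0 = -4.75
Step 4: y^k = -4.75, reduced costs: (41.5, 26.75)
  x^k = (0.0, 0.0), subgradient = b - a^T x = 12.0
  y^{k+1} = -4.75 + 0.25*12.0 = -1.75
Dual objective at y_4 = -1.75: reduced costs (23.5, 11.75), box minimizer x = (0.0, 0.0)
g(y_4) = b*y + (c1 - a1*y)*x1 + (c2 - a2*y)*x2 = 12*(-1.75) + 23.5*0.0 + 11.75*0.0 = -21.0 + 0.0 + 0.0 = -21.0


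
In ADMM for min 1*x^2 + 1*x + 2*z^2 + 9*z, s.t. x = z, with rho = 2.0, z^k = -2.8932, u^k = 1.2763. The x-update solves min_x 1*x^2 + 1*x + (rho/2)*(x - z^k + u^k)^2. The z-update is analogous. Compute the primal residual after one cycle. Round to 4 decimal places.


ADMM iteration with rho = 2.0, z^k = -2.8932, u^k = 1.2763
Step 1: x-update.
Minimize 1*x^2 + 1*x + (2.0/2)*(x + 2.8932 + 1.2763)^2
FOC: (2*1 + 2.0)*x = -1 + 2.0*(-2.8932 - 1.2763)
x^{k+1} = -2.3348
Step 2: z-update.
Minimize 2*z^2 + 9*z + (2.0/2)*(-2.3348 - z + 1.2763)^2
FOC: (2*2 + 2.0)*z = -9 + 2.0*(-2.3348 + 1.2763)
z^{k+1} = -1.8528
Step 3: u-update.
u^{k+1} = 1.2763 - 2.3348 + 1.8528 = 0.7944
Step 4: Primal residual = |-2.3348 + 1.8528| = 0.4819


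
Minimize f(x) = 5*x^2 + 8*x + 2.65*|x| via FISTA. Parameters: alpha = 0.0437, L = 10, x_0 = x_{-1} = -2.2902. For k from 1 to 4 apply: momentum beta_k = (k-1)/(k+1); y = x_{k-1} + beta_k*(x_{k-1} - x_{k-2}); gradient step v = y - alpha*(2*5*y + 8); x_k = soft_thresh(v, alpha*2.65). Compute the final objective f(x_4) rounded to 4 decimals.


FISTA on f(x) = 5*x^2 + 8*x + 2.65*|x|
L = 10, alpha = 0.0437
Iteration 1: beta = 0.0, y = -2.2902 + 0.0*(-2.2902 + 2.2902) = -2.2902
  grad(y) = -14.902, v = y - alpha*grad = -1.639
  prox(v) = soft_thresh(-1.639, 0.1158) = -1.5232
Iteration 2: beta = 0.3333, y = -1.5232 + 0.3333*(-1.5232 + 2.2902) = -1.2675
  grad(y) = -4.675, v = y - alpha*grad = -1.0632
  prox(v) = soft_thresh(-1.0632, 0.1158) = -0.9474
Iteration 3: beta = 0.5, y = -0.9474 + 0.5*(-0.9474 + 1.5232) = -0.6595
  grad(y) = 1.4049, v = y - alpha*grad = -0.7209
  prox(v) = soft_thresh(-0.7209, 0.1158) = -0.6051
Iteration 4: beta = 0.6, y = -0.6051 + 0.6*(-0.6051 + 0.9474) = -0.3997
  grad(y) = 4.0028, v = y - alpha*grad = -0.5746
  prox(v) = soft_thresh(-0.5746, 0.1158) = -0.4588
f(x_4) = 5*(-0.4588)^2 + 8*(-0.4588) + 2.65*|-0.4588| = -1.4021


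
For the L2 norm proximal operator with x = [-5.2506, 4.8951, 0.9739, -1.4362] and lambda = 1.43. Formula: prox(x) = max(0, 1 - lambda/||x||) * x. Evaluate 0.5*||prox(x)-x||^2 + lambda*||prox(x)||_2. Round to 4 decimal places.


Step 1: Compute ||x||.
||x|| = 7.3853
Step 2: Compute scaling factor.
scale = max(0, 1 - 1.43/7.3853) = 0.8064
Step 3: prox(x) = [-4.2339, 3.9473, 0.7853, -1.1581]
||prox(x)|| = 5.9553
Step 4: Proximal objective.
0.5*||prox-x||^2 = 1.0225
lambda*||prox|| = 8.5161
Total = 9.5385


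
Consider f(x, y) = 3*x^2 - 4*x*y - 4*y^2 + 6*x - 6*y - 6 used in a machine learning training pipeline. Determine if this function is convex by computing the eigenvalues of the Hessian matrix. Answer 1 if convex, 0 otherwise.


The Hessian of f(x,y) = 3*x^2 - 4*x*y - 4*y^2 + 6*x - 6*y - 6 is:
H = [[6, -4], [-4, -8]]
Trace = 6 - 8 = -2
Determinant = 6*-8 - (-4)^2 = -64
Discriminant = (-2)^2 - 4*-64 = 260.0
Eigenvalues: lambda_1 = -9.0623, lambda_2 = 7.0623
The function is not convex.

0


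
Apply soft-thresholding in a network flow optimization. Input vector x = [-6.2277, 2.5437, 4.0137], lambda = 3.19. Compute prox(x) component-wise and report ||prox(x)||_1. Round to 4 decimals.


Soft-thresholding with lambda = 3.19:
prox(-6.2277) = sign(-6.2277)*max(|-6.2277| - 3.19, 0) = -3.0377
prox(2.5437) = sign(2.5437)*max(|2.5437| - 3.19, 0) = 0.0
prox(4.0137) = sign(4.0137)*max(|4.0137| - 3.19, 0) = 0.8237
prox(x) = [-3.0377, 0.0, 0.8237]
||prox(x)||_1 = 3.0377 + 0.0 + 0.8237 = 3.8614


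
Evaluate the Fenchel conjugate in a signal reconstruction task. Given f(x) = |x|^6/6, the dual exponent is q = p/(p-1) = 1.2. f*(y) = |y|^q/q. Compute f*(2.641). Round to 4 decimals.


The conjugate exponent q satisfies 1/p + 1/q = 1.
p = 6, so q = 6/(6 - 1) = 1.2
|y|^q = 2.641^1.2 = 3.2072
f*(2.641) = 3.2072 / 1.2 = 2.6726


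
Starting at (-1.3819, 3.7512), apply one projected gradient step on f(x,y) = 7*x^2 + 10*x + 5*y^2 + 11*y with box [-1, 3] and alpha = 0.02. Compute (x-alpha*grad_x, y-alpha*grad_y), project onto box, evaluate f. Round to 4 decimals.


Step 1: Compute gradient at (-1.3819, 3.7512).
grad_x = 2*7*-1.3819 + 10 = -9.3466
grad_y = 2*5*3.7512 + 11 = 48.512
Step 2: Gradient step.
x_raw = -1.3819 - 0.02*-9.3466 = -1.195
y_raw = 3.7512 - 0.02*48.512 = 2.781
Step 3: Project onto [-1, 3].
x_proj = clip(-1.195) = -1.0
y_proj = clip(2.781) = 2.781
Step 4: Evaluate f.
f(-1.0, 2.781) = 66.2593


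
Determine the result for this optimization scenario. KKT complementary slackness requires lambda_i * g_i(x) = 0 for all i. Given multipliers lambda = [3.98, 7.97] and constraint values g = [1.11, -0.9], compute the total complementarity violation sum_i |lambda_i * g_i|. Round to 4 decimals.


KKT complementary slackness check:
lambda_1 * g_1 = 3.98 * 1.11 = 4.4178
lambda_2 * g_2 = 7.97 * -0.9 = -7.173
Total violation = 4.4178 + 7.173 = 11.5908


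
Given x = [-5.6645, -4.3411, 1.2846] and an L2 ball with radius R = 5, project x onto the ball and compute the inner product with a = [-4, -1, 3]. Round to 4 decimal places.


Step 1: Compute ||x|| (intermediates to 6 decimals).
||x|| = sqrt((-5.6645)^2 + (-4.3411)^2 + 1.2846^2) = 7.251338
Step 2: Project.
Since ||x|| > R, scale = R/||x|| = 5/7.251338 = 0.689528, proj(x) = scale * x
proj(x) = [-3.905831, -2.99331, 0.885768]
Step 3: Dot product.
a^T * proj(x) = -4*(-3.905831) - 1*(-2.99331) + 3*0.885768 = 21.2739


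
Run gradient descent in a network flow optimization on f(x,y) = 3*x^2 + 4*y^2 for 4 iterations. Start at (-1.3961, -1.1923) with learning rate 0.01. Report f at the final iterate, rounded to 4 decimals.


Gradient descent on f(x,y) = 3*x^2 + 4*y^2.
Starting point: (-1.3961, -1.1923), alpha = 0.01
Step 1: grad_x = 2*3*-1.3961 = -8.3766, grad_y = 2*4*-1.1923 = -9.5384
  x_1 = -1.3961 - 0.01*-8.3766 = -1.3123
  y_1 = -1.1923 - 0.01*-9.5384 = -1.0969
Step 2: grad_x = 2*3*-1.3123 = -7.874, grad_y = 2*4*-1.0969 = -8.7753
  x_2 = -1.3123 - 0.01*-7.874 = -1.2336
  y_2 = -1.0969 - 0.01*-8.7753 = -1.0092
Step 3: grad_x = 2*3*-1.2336 = -7.4016, grad_y = 2*4*-1.0092 = -8.0733
  x_3 = -1.2336 - 0.01*-7.4016 = -1.1596
  y_3 = -1.0092 - 0.01*-8.0733 = -0.9284
Step 4: grad_x = 2*3*-1.1596 = -6.9575, grad_y = 2*4*-0.9284 = -7.4274
  x_4 = -1.1596 - 0.01*-6.9575 = -1.09
  y_4 = -0.9284 - 0.01*-7.4274 = -0.8542
f(-1.09, -0.8542) = 3*(-1.09)^2 + 4*(-0.8542)^2 = 6.4826


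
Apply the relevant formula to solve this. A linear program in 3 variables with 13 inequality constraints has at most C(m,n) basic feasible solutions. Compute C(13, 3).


Each vertex corresponds to some choice of n active constraints out of m, so the number of vertices is at most C(m, n) = m! / (n!(m-n)!).
m = 13, n = 3
Numerator: 13 * 12 * 11
Denominator: 3! = 6
C(13, 3) = 286


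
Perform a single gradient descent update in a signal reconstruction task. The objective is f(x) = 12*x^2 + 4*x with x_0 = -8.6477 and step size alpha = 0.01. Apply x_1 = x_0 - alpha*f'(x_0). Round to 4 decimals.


We compute the gradient at x_0 and apply the update.
f'(x) = 24*x + 4
f'(-8.6477) = 24*-8.6477 + 4 = -203.5448
x_1 = -8.6477 - 0.01*-203.5448 = -6.6123


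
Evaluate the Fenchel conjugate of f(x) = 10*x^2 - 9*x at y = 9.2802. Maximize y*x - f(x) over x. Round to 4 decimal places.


f*(y) = sup_x {y*x - a*x^2 - b*x} = sup_x {(y-b)*x - a*x^2}
FOC: (y - b) - 2a*x = 0 => x* = (y - b)/(2a)
x* = (9.2802 + 9)/(2*10) = 0.914
f*(9.2802) = (y-b)^2/(4a) = (9.2802 + 9)^2/(4*10)
= 334.1657/40 = 8.3541


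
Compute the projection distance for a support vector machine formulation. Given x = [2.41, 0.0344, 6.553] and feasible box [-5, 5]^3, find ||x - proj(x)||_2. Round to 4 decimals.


Project each component onto [-5, 5].
clip(2.41) = 2.41, clip(0.0344) = 0.0344, clip(6.553) = 5.0
Projection = [2.41, 0.0344, 5.0]
Squared diffs: [0.0, 0.0, 2.4118]
Distance = sqrt(2.4118) = 1.553


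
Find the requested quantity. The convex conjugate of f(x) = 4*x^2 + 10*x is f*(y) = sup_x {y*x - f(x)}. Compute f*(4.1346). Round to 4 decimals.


f*(y) = sup_x {y*x - a*x^2 - b*x} = sup_x {(y-b)*x - a*x^2}
FOC: (y - b) - 2a*x = 0 => x* = (y - b)/(2a)
x* = (4.1346 - 10)/(2*4) = -0.7332
f*(4.1346) = (y-b)^2/(4a) = (4.1346 - 10)^2/(4*4)
= 34.4029/16 = 2.1502


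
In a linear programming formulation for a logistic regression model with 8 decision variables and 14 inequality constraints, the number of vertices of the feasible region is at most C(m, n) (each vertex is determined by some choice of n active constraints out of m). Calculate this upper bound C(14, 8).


Each vertex corresponds to some choice of n active constraints out of m, so the number of vertices is at most C(m, n) = m! / (n!(m-n)!).
m = 14, n = 8
Numerator: 14 * 13 * 12 * 11 * 10 * 9 * 8 * 7
Denominator: 8! = 40320
C(14, 8) = 3003


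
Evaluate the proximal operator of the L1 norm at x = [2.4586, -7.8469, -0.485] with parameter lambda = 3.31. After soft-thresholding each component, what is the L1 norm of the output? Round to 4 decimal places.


Soft-thresholding with lambda = 3.31:
prox(2.4586) = sign(2.4586)*max(|2.4586| - 3.31, 0) = 0.0
prox(-7.8469) = sign(-7.8469)*max(|-7.8469| - 3.31, 0) = -4.5369
prox(-0.485) = sign(-0.485)*max(|-0.485| - 3.31, 0) = 0.0
prox(x) = [0.0, -4.5369, 0.0]
||prox(x)||_1 = 0.0 + 4.5369 + 0.0 = 4.5369


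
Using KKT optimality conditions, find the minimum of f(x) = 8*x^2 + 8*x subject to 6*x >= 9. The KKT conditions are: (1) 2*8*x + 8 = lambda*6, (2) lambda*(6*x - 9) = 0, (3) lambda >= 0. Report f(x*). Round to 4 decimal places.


Step 1: Try lambda = 0 (constraint inactive).
x_unc = -8/(2*8) = -0.5
Check: 6*-0.5 = -3.0 < 9 -- violated!
Step 2: Constraint must be active: 6*x = 9
x* = 9/6 = 1.5
lambda = (2*8*1.5 + 8)/6 = 5.3333
Step 3: Compute optimal value.
f(x*) = 8*1.5^2 + 8*1.5 = 30.0


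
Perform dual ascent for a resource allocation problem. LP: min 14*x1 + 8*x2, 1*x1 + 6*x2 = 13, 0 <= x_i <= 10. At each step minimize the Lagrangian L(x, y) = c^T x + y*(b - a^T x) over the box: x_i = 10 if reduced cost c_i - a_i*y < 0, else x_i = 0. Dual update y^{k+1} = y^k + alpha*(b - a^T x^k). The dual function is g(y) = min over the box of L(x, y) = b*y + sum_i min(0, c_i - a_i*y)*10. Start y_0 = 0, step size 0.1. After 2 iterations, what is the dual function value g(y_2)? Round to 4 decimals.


Dual ascent for LP: min 14*x1 + 8*x2, 1*x1 + 6*x2 = 13, 0 <= x_i <= 10
Step 1: y^k = 0.0, reduced costs: (14.0, 8.0)
  x^k = (0.0, 0.0), subgradient = b - a^T x = 13.0
  y^{k+1} = 0.0 + 0.1*13.0 = 1.3
Step 2: y^k = 1.3, reduced costs: (12.7, 0.2)
  x^k = (0.0, 0.0), subgradient = b - a^T x = 13.0
  y^{k+1} = 1.3 + 0.1*13.0 = 2.6
Dual objective at y_2 = 2.6: reduced costs (11.4, -7.6), box minimizer x = (0.0, 10.0)
g(y_2) = b*y + (c1 - a1*y)*x1 + (c2 - a2*y)*x2 = 13*2.6 + 11.4*0.0 + (-7.6)*10.0 = 33.8 + 0.0 - 76.0 = -42.2


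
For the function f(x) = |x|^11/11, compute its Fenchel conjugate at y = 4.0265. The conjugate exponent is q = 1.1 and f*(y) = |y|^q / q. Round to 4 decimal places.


The conjugate exponent q satisfies 1/p + 1/q = 1.
p = 11, so q = 11/(11 - 1) = 1.1
|y|^q = 4.0265^1.1 = 4.6283
f*(4.0265) = 4.6283 / 1.1 = 4.2075


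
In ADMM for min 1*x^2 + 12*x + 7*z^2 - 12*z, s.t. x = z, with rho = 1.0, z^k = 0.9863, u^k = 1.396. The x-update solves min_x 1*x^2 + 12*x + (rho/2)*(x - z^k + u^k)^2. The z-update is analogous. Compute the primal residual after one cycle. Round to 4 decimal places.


ADMM iteration with rho = 1.0, z^k = 0.9863, u^k = 1.396
Step 1: x-update.
Minimize 1*x^2 + 12*x + (1.0/2)*(x - 0.9863 + 1.396)^2
FOC: (2*1 + 1.0)*x = -12 + 1.0*(0.9863 - 1.396)
x^{k+1} = -4.1366
Step 2: z-update.
Minimize 7*z^2 - 12*z + (1.0/2)*(-4.1366 - z + 1.396)^2
FOC: (2*7 + 1.0)*z = 12 + 1.0*(-4.1366 + 1.396)
z^{k+1} = 0.6173
Step 3: u-update.
u^{k+1} = 1.396 - 4.1366 - 0.6173 = -3.3579
Step 4: Primal residual = |-4.1366 - 0.6173| = 4.7539


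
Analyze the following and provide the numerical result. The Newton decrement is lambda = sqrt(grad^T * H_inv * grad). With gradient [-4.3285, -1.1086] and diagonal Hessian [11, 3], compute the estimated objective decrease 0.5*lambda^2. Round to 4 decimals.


Step 1: H is diagonal, so H^(-1) * g = [-0.3935, -0.3695].
Step 2: g^T H^(-1) g = sum_i g_i^2 / H_ii
  = (-4.3285)^2/11 + (-1.1086)^2/3
  = 1.7033 + 0.4097 = 2.1129
Step 3: Objective decrease = 0.5 * g^T H^(-1) g = 1.0565


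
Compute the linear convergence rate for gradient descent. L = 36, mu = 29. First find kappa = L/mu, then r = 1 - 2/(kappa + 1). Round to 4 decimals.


Step 1: Compute the condition number.
kappa = L/mu = 36/29 = 1.2414
Step 2: Compute the convergence rate.
r = 1 - 2/(kappa + 1) = 1 - 2*mu/(L + mu) = (L - mu)/(L + mu) = 7/65 = 0.1077


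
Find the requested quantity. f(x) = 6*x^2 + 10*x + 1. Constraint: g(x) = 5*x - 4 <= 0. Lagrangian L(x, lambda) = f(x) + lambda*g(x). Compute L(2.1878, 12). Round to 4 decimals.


Step 1: Evaluate f(x).
f(2.1878) = 6*2.1878^2 + 10*2.1878 + 1 = 51.5968
Step 2: Evaluate g(x).
g(2.1878) = 5*2.1878 - 4 = 6.939
Step 3: Compute Lagrangian.
L = 51.5968 + 12*6.939 = 134.8648
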